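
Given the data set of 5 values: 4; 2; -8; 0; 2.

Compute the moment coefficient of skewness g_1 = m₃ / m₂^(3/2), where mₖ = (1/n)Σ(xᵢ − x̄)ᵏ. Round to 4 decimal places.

-1.1702

x̄ = (4 + 2 - 8 + 0 + 2) / 5 = 0.0000
deviations (xᵢ − x̄): 4.0000, 2.0000, -8.0000, 0.0000, 2.0000
Σ(xᵢ − x̄)² = 88.0000 ⇒ m₂ = 88.0000/5 = 17.60000
Σ(xᵢ − x̄)³ = -432.0000 ⇒ m₃ = -432.0000/5 = -86.40000
m₂^(3/2) = 17.60000^(1.5) = 73.83614
g_1 = m₃ / m₂^(3/2) = -86.40000 / 73.83614 ≈ -1.1702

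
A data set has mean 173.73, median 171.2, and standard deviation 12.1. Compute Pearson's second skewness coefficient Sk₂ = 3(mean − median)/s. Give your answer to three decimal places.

0.627

Sk₂ = 3(173.73 − 171.2) / 12.1 = 3 × 2.5300 / 12.1
    = 7.5900 / 12.1 ≈ 0.627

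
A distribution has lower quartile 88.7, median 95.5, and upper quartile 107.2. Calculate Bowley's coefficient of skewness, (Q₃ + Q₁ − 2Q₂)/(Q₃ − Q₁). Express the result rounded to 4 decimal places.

0.2649

numerator: Q₃ + Q₁ − 2Q₂ = 107.2 + 88.7 − 2×95.5 = 4.9000
denominator: Q₃ − Q₁ = 107.2 − 88.7 = 18.5000
Bowley skewness = 4.9000 / 18.5000 ≈ 0.2649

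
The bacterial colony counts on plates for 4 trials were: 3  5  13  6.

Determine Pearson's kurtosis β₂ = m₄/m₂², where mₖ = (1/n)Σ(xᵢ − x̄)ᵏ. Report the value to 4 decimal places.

x̄ = 6.7500
Σ(xᵢ − x̄)² = 56.7500 ⇒ m₂ = 14.18750
Σ(xᵢ − x̄)⁴ = 1733.3281 ⇒ m₄ = 433.33203
m₂² = 201.28516
β₂ = m₄/m₂² = 433.33203 / 201.28516 ≈ 2.1528

2.1528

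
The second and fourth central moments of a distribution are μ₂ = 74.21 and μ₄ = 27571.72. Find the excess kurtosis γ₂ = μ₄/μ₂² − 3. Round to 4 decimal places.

2.0066

μ₂² = 74.21² = 5507.12410
μ₄/μ₂² = 27571.72 / 5507.12410 = 5.00656
γ₂ = 5.00656 − 3 ≈ 2.0066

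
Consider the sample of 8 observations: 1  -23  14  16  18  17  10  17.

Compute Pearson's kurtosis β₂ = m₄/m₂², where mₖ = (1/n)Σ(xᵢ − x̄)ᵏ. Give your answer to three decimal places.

4.423

x̄ = 8.7500
Σ(xᵢ − x̄)² = 1371.5000 ⇒ m₂ = 171.43750
Σ(xᵢ − x̄)⁴ = 1039908.4063 ⇒ m₄ = 129988.55078
m₂² = 29390.81641
β₂ = m₄/m₂² = 129988.55078 / 29390.81641 ≈ 4.423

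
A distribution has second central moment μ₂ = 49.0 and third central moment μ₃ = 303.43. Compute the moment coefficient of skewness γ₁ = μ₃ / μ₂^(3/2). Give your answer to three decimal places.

σ = √μ₂ = √49.0 = 7.00000
σ³ = μ₂^(3/2) = 343.00000
γ₁ = μ₃/σ³ = 303.43 / 343.00000 ≈ 0.885

0.885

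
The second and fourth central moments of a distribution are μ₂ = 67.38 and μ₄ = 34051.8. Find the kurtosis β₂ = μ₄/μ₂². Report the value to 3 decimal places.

7.500

μ₂² = 67.38² = 4540.06440
μ₄/μ₂² = 34051.8 / 4540.06440 = 7.50029
β₂ ≈ 7.500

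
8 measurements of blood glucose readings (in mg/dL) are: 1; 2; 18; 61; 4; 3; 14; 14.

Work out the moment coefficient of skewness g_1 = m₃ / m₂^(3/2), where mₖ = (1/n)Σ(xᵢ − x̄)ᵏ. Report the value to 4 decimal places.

1.8077

x̄ = (1 + 2 + 18 + 61 + 4 + 3 + 14 + 14) / 8 = 14.6250
deviations (xᵢ − x̄): -13.6250, -12.6250, 3.3750, 46.3750, -10.6250, -11.6250, -0.6250, -0.6250
Σ(xᵢ − x̄)² = 2755.8750 ⇒ m₂ = 2755.8750/8 = 344.48438
Σ(xᵢ − x̄)³ = 92461.7813 ⇒ m₃ = 92461.7813/8 = 11557.72266
m₂^(3/2) = 344.48438^(1.5) = 6393.72999
g_1 = m₃ / m₂^(3/2) = 11557.72266 / 6393.72999 ≈ 1.8077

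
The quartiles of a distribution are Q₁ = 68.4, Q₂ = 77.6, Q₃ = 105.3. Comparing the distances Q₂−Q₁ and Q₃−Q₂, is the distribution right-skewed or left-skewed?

right-skewed

Q₂ − Q₁ = 9.2;  Q₃ − Q₂ = 27.7
Q₃ − Q₂ > Q₂ − Q₁ ⇒ the upper half is more spread out ⇒ right-skewed.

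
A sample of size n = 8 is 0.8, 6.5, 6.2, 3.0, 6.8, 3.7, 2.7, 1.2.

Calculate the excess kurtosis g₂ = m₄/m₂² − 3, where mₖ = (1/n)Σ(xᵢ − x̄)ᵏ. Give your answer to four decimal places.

x̄ = 3.8625
Σ(xᵢ − x̄)² = 39.6388 ⇒ m₂ = 4.95484
Σ(xᵢ − x̄)⁴ = 293.3007 ⇒ m₄ = 36.66259
m₂² = 24.55048
g₂ = m₄/m₂² − 3 = 1.49336 − 3 ≈ -1.5066

-1.5066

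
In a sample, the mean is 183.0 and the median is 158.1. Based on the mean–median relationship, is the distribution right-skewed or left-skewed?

right-skewed

mean − median = 183.0 − 158.1 = 24.9
mean > median ⇒ the longer tail is on the right ⇒ right-skewed (positively skewed).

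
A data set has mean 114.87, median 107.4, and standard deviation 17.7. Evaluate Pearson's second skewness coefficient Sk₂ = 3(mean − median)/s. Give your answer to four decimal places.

1.2661

Sk₂ = 3(114.87 − 107.4) / 17.7 = 3 × 7.4700 / 17.7
    = 22.4100 / 17.7 ≈ 1.2661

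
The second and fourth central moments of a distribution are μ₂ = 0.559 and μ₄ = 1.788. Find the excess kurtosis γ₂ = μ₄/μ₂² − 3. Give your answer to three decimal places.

μ₂² = 0.559² = 0.31248
μ₄/μ₂² = 1.788 / 0.31248 = 5.72195
γ₂ = 5.72195 − 3 ≈ 2.722

2.722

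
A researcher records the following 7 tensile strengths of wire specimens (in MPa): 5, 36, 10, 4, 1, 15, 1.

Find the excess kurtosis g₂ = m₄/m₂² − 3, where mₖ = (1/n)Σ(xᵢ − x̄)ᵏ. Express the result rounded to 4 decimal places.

0.7345

x̄ = 10.2857
Σ(xᵢ − x̄)² = 923.4286 ⇒ m₂ = 131.91837
Σ(xᵢ − x̄)⁴ = 454922.7172 ⇒ m₄ = 64988.95960
m₂² = 17402.45564
g₂ = m₄/m₂² − 3 = 3.73447 − 3 ≈ 0.7345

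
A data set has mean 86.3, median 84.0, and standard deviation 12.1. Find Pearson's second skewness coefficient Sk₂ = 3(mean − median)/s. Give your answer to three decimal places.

0.570

Sk₂ = 3(86.3 − 84.0) / 12.1 = 3 × 2.3000 / 12.1
    = 6.9000 / 12.1 ≈ 0.570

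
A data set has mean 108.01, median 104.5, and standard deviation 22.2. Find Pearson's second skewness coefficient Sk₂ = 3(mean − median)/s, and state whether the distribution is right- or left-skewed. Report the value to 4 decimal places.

Sk₂ = 3(108.01 − 104.5) / 22.2 = 3 × 3.5100 / 22.2
    = 10.5300 / 22.2 ≈ 0.4743
Sk₂ > 0 ⇒ mean > median ⇒ right-skewed (positive skew).

0.4743, right-skewed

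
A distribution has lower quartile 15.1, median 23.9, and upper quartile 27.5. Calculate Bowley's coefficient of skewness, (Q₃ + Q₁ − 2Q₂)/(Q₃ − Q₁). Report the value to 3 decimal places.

-0.419

numerator: Q₃ + Q₁ − 2Q₂ = 27.5 + 15.1 − 2×23.9 = -5.2000
denominator: Q₃ − Q₁ = 27.5 − 15.1 = 12.4000
Bowley skewness = -5.2000 / 12.4000 ≈ -0.419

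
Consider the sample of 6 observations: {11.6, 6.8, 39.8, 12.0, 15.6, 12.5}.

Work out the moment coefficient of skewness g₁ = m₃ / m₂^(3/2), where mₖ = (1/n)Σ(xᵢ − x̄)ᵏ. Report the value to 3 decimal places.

x̄ = (11.6 + 6.8 + 39.8 + 12.0 + 15.6 + 12.5) / 6 = 16.3833
deviations (xᵢ − x̄): -4.7833, -9.5833, 23.4167, -4.3833, -0.7833, -3.8833
Σ(xᵢ − x̄)² = 697.9683 ⇒ m₂ = 697.9683/6 = 116.32806
Σ(xᵢ − x̄)³ = 11707.4594 ⇒ m₃ = 11707.4594/6 = 1951.24324
m₂^(3/2) = 116.32806^(1.5) = 1254.66188
g₁ = m₃ / m₂^(3/2) = 1951.24324 / 1254.66188 ≈ 1.555

1.555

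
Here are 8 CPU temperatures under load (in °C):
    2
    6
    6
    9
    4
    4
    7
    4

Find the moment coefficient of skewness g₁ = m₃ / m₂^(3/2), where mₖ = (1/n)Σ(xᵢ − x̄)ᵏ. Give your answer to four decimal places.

x̄ = (2 + 6 + 6 + 9 + 4 + 4 + 7 + 4) / 8 = 5.2500
deviations (xᵢ − x̄): -3.2500, 0.7500, 0.7500, 3.7500, -1.2500, -1.2500, 1.7500, -1.2500
Σ(xᵢ − x̄)² = 33.5000 ⇒ m₂ = 33.5000/8 = 4.18750
Σ(xᵢ − x̄)³ = 18.7500 ⇒ m₃ = 18.7500/8 = 2.34375
m₂^(3/2) = 4.18750^(1.5) = 8.56904
g₁ = m₃ / m₂^(3/2) = 2.34375 / 8.56904 ≈ 0.2735

0.2735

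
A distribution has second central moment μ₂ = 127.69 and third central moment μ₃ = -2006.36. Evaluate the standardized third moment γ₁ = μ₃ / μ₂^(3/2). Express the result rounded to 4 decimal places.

σ = √μ₂ = √127.69 = 11.30000
σ³ = μ₂^(3/2) = 1442.89700
γ₁ = μ₃/σ³ = -2006.36 / 1442.89700 ≈ -1.3905

-1.3905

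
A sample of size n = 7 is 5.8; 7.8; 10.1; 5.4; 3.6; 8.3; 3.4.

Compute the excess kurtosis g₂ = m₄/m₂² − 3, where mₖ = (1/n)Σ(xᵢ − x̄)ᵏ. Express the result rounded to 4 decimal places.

-1.2473

x̄ = 6.3429
Σ(xᵢ − x̄)² = 37.4371 ⇒ m₂ = 5.34816
Σ(xᵢ − x̄)⁴ = 350.9245 ⇒ m₄ = 50.13207
m₂² = 28.60285
g₂ = m₄/m₂² − 3 = 1.75270 − 3 ≈ -1.2473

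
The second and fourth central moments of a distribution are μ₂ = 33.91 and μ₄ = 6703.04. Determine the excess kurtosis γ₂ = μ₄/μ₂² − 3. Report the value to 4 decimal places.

μ₂² = 33.91² = 1149.88810
μ₄/μ₂² = 6703.04 / 1149.88810 = 5.82930
γ₂ = 5.82930 − 3 ≈ 2.8293

2.8293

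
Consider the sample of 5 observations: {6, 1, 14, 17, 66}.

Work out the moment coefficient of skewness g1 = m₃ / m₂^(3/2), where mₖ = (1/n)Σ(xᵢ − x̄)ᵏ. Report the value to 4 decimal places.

1.2800

x̄ = (6 + 1 + 14 + 17 + 66) / 5 = 20.8000
deviations (xᵢ − x̄): -14.8000, -19.8000, -6.8000, -3.8000, 45.2000
Σ(xᵢ − x̄)² = 2714.8000 ⇒ m₂ = 2714.8000/5 = 542.96000
Σ(xᵢ − x̄)³ = 80971.9200 ⇒ m₃ = 80971.9200/5 = 16194.38400
m₂^(3/2) = 542.96000^(1.5) = 12651.78358
g1 = m₃ / m₂^(3/2) = 16194.38400 / 12651.78358 ≈ 1.2800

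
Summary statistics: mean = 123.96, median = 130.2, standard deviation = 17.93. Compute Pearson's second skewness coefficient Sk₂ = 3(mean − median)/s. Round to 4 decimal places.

-1.0441

Sk₂ = 3(123.96 − 130.2) / 17.93 = 3 × -6.2400 / 17.93
    = -18.7200 / 17.93 ≈ -1.0441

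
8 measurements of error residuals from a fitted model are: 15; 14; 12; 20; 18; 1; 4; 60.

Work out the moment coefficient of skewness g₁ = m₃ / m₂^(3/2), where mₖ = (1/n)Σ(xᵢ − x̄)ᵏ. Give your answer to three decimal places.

1.680

x̄ = (15 + 14 + 12 + 20 + 18 + 1 + 4 + 60) / 8 = 18.0000
deviations (xᵢ − x̄): -3.0000, -4.0000, -6.0000, 2.0000, 0.0000, -17.0000, -14.0000, 42.0000
Σ(xᵢ − x̄)² = 2314.0000 ⇒ m₂ = 2314.0000/8 = 289.25000
Σ(xᵢ − x̄)³ = 66132.0000 ⇒ m₃ = 66132.0000/8 = 8266.50000
m₂^(3/2) = 289.25000^(1.5) = 4919.37638
g₁ = m₃ / m₂^(3/2) = 8266.50000 / 4919.37638 ≈ 1.680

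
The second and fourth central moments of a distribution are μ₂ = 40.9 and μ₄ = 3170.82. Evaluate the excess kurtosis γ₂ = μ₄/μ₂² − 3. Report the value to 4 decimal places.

μ₂² = 40.9² = 1672.81000
μ₄/μ₂² = 3170.82 / 1672.81000 = 1.89551
γ₂ = 1.89551 − 3 ≈ -1.1045

-1.1045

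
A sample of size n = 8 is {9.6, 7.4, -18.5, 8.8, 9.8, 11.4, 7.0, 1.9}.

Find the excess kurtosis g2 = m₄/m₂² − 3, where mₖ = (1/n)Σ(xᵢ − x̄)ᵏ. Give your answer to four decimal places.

x̄ = 4.6750
Σ(xᵢ − x̄)² = 670.3750 ⇒ m₂ = 83.79688
Σ(xᵢ − x̄)⁴ = 292212.3651 ⇒ m₄ = 36526.54564
m₂² = 7021.91626
g2 = m₄/m₂² − 3 = 5.20179 − 3 ≈ 2.2018

2.2018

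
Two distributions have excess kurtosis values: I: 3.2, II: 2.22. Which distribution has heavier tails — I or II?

Higher excess kurtosis ⇒ heavier tails relative to the normal distribution.
3.2 vs 2.22: the larger is 3.2, so I has heavier tails.

I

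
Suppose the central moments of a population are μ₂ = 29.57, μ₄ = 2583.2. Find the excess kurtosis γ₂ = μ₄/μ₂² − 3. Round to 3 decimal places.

-0.046

μ₂² = 29.57² = 874.38490
μ₄/μ₂² = 2583.2 / 874.38490 = 2.95431
γ₂ = 2.95431 − 3 ≈ -0.046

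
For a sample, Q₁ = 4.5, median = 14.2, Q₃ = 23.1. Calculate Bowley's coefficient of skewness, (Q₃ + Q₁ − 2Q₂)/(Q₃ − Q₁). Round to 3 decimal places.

numerator: Q₃ + Q₁ − 2Q₂ = 23.1 + 4.5 − 2×14.2 = -0.8000
denominator: Q₃ − Q₁ = 23.1 − 4.5 = 18.6000
Bowley skewness = -0.8000 / 18.6000 ≈ -0.043

-0.043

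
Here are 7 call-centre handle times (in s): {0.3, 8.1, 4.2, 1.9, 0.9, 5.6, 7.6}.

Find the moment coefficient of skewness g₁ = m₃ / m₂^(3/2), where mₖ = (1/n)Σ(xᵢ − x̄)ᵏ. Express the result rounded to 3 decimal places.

0.083

x̄ = (0.3 + 8.1 + 4.2 + 1.9 + 0.9 + 5.6 + 7.6) / 7 = 4.0857
deviations (xᵢ − x̄): -3.7857, 4.0143, 0.1143, -2.1857, -3.1857, 1.5143, 3.5143
Σ(xᵢ − x̄)² = 60.0286 ⇒ m₂ = 60.0286/7 = 8.57551
Σ(xᵢ − x̄)³ = 14.5357 ⇒ m₃ = 14.5357/7 = 2.07652
m₂^(3/2) = 8.57551^(1.5) = 25.11250
g₁ = m₃ / m₂^(3/2) = 2.07652 / 25.11250 ≈ 0.083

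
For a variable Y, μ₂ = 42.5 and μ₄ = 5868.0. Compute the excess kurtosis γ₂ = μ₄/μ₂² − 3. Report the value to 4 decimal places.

μ₂² = 42.5² = 1806.25000
μ₄/μ₂² = 5868.0 / 1806.25000 = 3.24872
γ₂ = 3.24872 − 3 ≈ 0.2487

0.2487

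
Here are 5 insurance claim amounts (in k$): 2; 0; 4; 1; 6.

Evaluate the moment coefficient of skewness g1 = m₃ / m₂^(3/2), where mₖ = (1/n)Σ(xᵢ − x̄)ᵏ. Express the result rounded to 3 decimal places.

0.403

x̄ = (2 + 0 + 4 + 1 + 6) / 5 = 2.6000
deviations (xᵢ − x̄): -0.6000, -2.6000, 1.4000, -1.6000, 3.4000
Σ(xᵢ − x̄)² = 23.2000 ⇒ m₂ = 23.2000/5 = 4.64000
Σ(xᵢ − x̄)³ = 20.1600 ⇒ m₃ = 20.1600/5 = 4.03200
m₂^(3/2) = 4.64000^(1.5) = 9.99487
g1 = m₃ / m₂^(3/2) = 4.03200 / 9.99487 ≈ 0.403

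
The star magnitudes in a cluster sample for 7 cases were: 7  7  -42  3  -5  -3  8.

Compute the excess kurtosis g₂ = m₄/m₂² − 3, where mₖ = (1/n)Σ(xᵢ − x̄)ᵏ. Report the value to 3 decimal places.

1.409

x̄ = -3.5714
Σ(xᵢ − x̄)² = 1879.7143 ⇒ m₂ = 268.53061
Σ(xᵢ − x̄)⁴ = 2225581.8017 ⇒ m₄ = 317940.25739
m₂² = 72108.68971
g₂ = m₄/m₂² − 3 = 4.40918 − 3 ≈ 1.409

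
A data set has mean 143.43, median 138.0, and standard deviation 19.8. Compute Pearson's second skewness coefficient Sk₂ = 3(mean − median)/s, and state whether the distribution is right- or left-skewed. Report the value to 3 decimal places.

0.823, right-skewed

Sk₂ = 3(143.43 − 138.0) / 19.8 = 3 × 5.4300 / 19.8
    = 16.2900 / 19.8 ≈ 0.823
Sk₂ > 0 ⇒ mean > median ⇒ right-skewed (positive skew).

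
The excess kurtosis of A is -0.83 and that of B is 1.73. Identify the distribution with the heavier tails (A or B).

Higher excess kurtosis ⇒ heavier tails relative to the normal distribution.
-0.83 vs 1.73: the larger is 1.73, so B has heavier tails. (B is leptokurtic — heavier-than-normal tails; the other is platykurtic.)

B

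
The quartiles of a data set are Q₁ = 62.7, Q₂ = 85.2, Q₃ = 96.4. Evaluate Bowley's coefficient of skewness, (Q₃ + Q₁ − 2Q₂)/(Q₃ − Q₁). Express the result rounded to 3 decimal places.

numerator: Q₃ + Q₁ − 2Q₂ = 96.4 + 62.7 − 2×85.2 = -11.3000
denominator: Q₃ − Q₁ = 96.4 − 62.7 = 33.7000
Bowley skewness = -11.3000 / 33.7000 ≈ -0.335

-0.335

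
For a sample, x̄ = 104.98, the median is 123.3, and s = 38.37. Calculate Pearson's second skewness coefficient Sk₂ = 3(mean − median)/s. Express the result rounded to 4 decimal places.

-1.4324

Sk₂ = 3(104.98 − 123.3) / 38.37 = 3 × -18.3200 / 38.37
    = -54.9600 / 38.37 ≈ -1.4324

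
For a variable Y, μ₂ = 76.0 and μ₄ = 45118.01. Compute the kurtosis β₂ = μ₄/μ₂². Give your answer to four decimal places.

7.8113

μ₂² = 76.0² = 5776.00000
μ₄/μ₂² = 45118.01 / 5776.00000 = 7.81129
β₂ ≈ 7.8113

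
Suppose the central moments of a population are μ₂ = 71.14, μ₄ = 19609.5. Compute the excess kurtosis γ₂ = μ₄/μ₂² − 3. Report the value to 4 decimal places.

0.8747

μ₂² = 71.14² = 5060.89960
μ₄/μ₂² = 19609.5 / 5060.89960 = 3.87471
γ₂ = 3.87471 − 3 ≈ 0.8747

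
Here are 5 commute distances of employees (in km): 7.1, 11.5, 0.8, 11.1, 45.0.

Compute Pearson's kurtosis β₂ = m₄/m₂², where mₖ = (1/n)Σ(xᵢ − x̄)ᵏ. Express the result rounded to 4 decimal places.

x̄ = 15.1000
Σ(xᵢ − x̄)² = 1191.4600 ⇒ m₂ = 238.29200
Σ(xᵢ − x̄)⁴ = 845590.0018 ⇒ m₄ = 169118.00036
m₂² = 56783.07726
β₂ = m₄/m₂² = 169118.00036 / 56783.07726 ≈ 2.9783

2.9783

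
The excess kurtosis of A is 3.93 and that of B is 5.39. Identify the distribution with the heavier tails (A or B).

Higher excess kurtosis ⇒ heavier tails relative to the normal distribution.
3.93 vs 5.39: the larger is 5.39, so B has heavier tails.

B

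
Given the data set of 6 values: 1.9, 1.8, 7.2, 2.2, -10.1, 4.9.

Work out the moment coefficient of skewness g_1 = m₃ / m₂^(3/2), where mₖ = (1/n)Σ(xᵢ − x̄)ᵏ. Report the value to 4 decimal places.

x̄ = (1.9 + 1.8 + 7.2 + 2.2 - 10.1 + 4.9) / 6 = 1.3167
deviations (xᵢ − x̄): 0.5833, 0.4833, 5.8833, 0.8833, -11.4167, 3.5833
Σ(xᵢ − x̄)² = 179.1483 ⇒ m₂ = 179.1483/6 = 29.85806
Σ(xᵢ − x̄)³ = -1237.3964 ⇒ m₃ = -1237.3964/6 = -206.23274
m₂^(3/2) = 29.85806^(1.5) = 163.15196
g_1 = m₃ / m₂^(3/2) = -206.23274 / 163.15196 ≈ -1.2641

-1.2641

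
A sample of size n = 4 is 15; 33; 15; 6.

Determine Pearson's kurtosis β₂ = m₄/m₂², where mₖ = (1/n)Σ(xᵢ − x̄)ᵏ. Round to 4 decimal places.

2.0970

x̄ = 17.2500
Σ(xᵢ − x̄)² = 384.7500 ⇒ m₂ = 96.18750
Σ(xᵢ − x̄)⁴ = 77604.3281 ⇒ m₄ = 19401.08203
m₂² = 9252.03516
β₂ = m₄/m₂² = 19401.08203 / 9252.03516 ≈ 2.0970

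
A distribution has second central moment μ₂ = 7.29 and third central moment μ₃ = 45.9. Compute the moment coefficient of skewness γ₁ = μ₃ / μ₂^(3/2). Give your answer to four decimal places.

2.3320

σ = √μ₂ = √7.29 = 2.70000
σ³ = μ₂^(3/2) = 19.68300
γ₁ = μ₃/σ³ = 45.9 / 19.68300 ≈ 2.3320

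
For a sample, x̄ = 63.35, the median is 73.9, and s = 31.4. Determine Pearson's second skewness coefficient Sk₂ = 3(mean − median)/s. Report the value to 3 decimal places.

-1.008

Sk₂ = 3(63.35 − 73.9) / 31.4 = 3 × -10.5500 / 31.4
    = -31.6500 / 31.4 ≈ -1.008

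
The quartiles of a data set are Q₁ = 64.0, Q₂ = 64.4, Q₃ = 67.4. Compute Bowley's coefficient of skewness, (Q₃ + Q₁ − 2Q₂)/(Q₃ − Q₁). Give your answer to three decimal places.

numerator: Q₃ + Q₁ − 2Q₂ = 67.4 + 64.0 − 2×64.4 = 2.6000
denominator: Q₃ − Q₁ = 67.4 − 64.0 = 3.4000
Bowley skewness = 2.6000 / 3.4000 ≈ 0.765

0.765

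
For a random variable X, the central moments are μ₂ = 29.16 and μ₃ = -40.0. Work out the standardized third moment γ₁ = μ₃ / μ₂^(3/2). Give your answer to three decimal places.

σ = √μ₂ = √29.16 = 5.40000
σ³ = μ₂^(3/2) = 157.46400
γ₁ = μ₃/σ³ = -40.0 / 157.46400 ≈ -0.254

-0.254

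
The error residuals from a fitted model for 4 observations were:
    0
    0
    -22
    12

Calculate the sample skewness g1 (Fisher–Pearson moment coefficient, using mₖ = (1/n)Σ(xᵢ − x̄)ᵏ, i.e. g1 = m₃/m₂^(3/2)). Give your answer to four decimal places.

-0.5855

x̄ = (0 + 0 - 22 + 12) / 4 = -2.5000
deviations (xᵢ − x̄): 2.5000, 2.5000, -19.5000, 14.5000
Σ(xᵢ − x̄)² = 603.0000 ⇒ m₂ = 603.0000/4 = 150.75000
Σ(xᵢ − x̄)³ = -4335.0000 ⇒ m₃ = -4335.0000/4 = -1083.75000
m₂^(3/2) = 150.75000^(1.5) = 1850.91290
g1 = m₃ / m₂^(3/2) = -1083.75000 / 1850.91290 ≈ -0.5855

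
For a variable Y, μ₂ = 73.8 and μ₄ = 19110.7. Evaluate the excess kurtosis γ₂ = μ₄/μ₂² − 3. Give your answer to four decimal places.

μ₂² = 73.8² = 5446.44000
μ₄/μ₂² = 19110.7 / 5446.44000 = 3.50884
γ₂ = 3.50884 − 3 ≈ 0.5088

0.5088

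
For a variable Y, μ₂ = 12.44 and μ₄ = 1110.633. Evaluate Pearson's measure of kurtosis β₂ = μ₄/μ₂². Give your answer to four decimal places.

7.1768

μ₂² = 12.44² = 154.75360
μ₄/μ₂² = 1110.633 / 154.75360 = 7.17678
β₂ ≈ 7.1768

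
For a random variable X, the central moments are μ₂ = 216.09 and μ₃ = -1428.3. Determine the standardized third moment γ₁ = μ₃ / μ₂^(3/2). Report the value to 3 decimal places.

σ = √μ₂ = √216.09 = 14.70000
σ³ = μ₂^(3/2) = 3176.52300
γ₁ = μ₃/σ³ = -1428.3 / 3176.52300 ≈ -0.450

-0.450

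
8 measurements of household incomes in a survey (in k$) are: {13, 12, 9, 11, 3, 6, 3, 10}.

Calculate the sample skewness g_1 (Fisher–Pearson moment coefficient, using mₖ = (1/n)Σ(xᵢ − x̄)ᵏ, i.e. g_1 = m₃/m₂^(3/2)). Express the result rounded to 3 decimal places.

x̄ = (13 + 12 + 9 + 11 + 3 + 6 + 3 + 10) / 8 = 8.3750
deviations (xᵢ − x̄): 4.6250, 3.6250, 0.6250, 2.6250, -5.3750, -2.3750, -5.3750, 1.6250
Σ(xᵢ − x̄)² = 107.8750 ⇒ m₂ = 107.8750/8 = 13.48438
Σ(xᵢ − x̄)³ = -154.7813 ⇒ m₃ = -154.7813/8 = -19.34766
m₂^(3/2) = 13.48438^(1.5) = 49.51608
g_1 = m₃ / m₂^(3/2) = -19.34766 / 49.51608 ≈ -0.391

-0.391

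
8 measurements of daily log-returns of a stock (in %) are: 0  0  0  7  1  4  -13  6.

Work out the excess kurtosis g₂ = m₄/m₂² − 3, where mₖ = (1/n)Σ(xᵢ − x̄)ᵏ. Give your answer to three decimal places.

x̄ = 0.6250
Σ(xᵢ − x̄)² = 267.8750 ⇒ m₂ = 33.48438
Σ(xᵢ − x̄)⁴ = 37078.9941 ⇒ m₄ = 4634.87427
m₂² = 1121.20337
g₂ = m₄/m₂² − 3 = 4.13384 − 3 ≈ 1.134

1.134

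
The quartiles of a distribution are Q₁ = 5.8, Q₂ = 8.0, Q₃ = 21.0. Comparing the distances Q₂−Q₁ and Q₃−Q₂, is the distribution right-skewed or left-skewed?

right-skewed

Q₂ − Q₁ = 2.2;  Q₃ − Q₂ = 13.0
Q₃ − Q₂ > Q₂ − Q₁ ⇒ the upper half is more spread out ⇒ right-skewed.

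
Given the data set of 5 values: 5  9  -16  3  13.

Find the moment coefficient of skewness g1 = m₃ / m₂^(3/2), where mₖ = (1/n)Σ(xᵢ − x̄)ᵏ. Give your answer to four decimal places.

x̄ = (5 + 9 - 16 + 3 + 13) / 5 = 2.8000
deviations (xᵢ − x̄): 2.2000, 6.2000, -18.8000, 0.2000, 10.2000
Σ(xᵢ − x̄)² = 500.8000 ⇒ m₂ = 500.8000/5 = 100.16000
Σ(xᵢ − x̄)³ = -5334.4800 ⇒ m₃ = -5334.4800/5 = -1066.89600
m₂^(3/2) = 100.16000^(1.5) = 1002.40096
g1 = m₃ / m₂^(3/2) = -1066.89600 / 1002.40096 ≈ -1.0643

-1.0643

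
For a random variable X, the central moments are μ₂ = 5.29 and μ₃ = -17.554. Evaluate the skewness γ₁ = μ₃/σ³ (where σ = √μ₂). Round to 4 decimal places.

σ = √μ₂ = √5.29 = 2.30000
σ³ = μ₂^(3/2) = 12.16700
γ₁ = μ₃/σ³ = -17.554 / 12.16700 ≈ -1.4428

-1.4428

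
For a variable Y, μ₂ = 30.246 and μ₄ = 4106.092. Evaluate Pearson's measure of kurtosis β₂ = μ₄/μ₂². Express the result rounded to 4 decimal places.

μ₂² = 30.246² = 914.82052
μ₄/μ₂² = 4106.092 / 914.82052 = 4.48841
β₂ ≈ 4.4884

4.4884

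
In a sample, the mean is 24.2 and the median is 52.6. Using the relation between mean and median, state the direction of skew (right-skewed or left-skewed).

mean − median = 24.2 − 52.6 = -28.4
mean < median ⇒ the longer tail is on the left ⇒ left-skewed (negatively skewed).

left-skewed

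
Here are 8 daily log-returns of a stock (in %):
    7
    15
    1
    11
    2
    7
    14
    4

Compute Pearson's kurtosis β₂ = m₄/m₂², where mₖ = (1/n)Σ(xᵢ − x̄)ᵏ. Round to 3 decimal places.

x̄ = 7.6250
Σ(xᵢ − x̄)² = 195.8750 ⇒ m₂ = 24.48438
Σ(xᵢ − x̄)⁴ = 7840.2441 ⇒ m₄ = 980.03052
m₂² = 599.48462
β₂ = m₄/m₂² = 980.03052 / 599.48462 ≈ 1.635

1.635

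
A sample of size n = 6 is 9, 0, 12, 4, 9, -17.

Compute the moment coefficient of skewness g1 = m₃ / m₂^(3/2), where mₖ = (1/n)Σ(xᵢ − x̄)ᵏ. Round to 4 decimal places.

-1.2077

x̄ = (9 + 0 + 12 + 4 + 9 - 17) / 6 = 2.8333
deviations (xᵢ − x̄): 6.1667, -2.8333, 9.1667, 1.1667, 6.1667, -19.8333
Σ(xᵢ − x̄)² = 562.8333 ⇒ m₂ = 562.8333/6 = 93.80556
Σ(xᵢ − x̄)³ = -6583.5556 ⇒ m₃ = -6583.5556/6 = -1097.25926
m₂^(3/2) = 93.80556^(1.5) = 908.53746
g1 = m₃ / m₂^(3/2) = -1097.25926 / 908.53746 ≈ -1.2077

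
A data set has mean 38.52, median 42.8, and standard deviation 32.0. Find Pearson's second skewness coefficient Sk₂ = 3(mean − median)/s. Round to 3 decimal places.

Sk₂ = 3(38.52 − 42.8) / 32.0 = 3 × -4.2800 / 32.0
    = -12.8400 / 32.0 ≈ -0.401

-0.401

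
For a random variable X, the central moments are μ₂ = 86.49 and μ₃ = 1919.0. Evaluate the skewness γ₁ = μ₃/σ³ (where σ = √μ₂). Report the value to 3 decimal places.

σ = √μ₂ = √86.49 = 9.30000
σ³ = μ₂^(3/2) = 804.35700
γ₁ = μ₃/σ³ = 1919.0 / 804.35700 ≈ 2.386

2.386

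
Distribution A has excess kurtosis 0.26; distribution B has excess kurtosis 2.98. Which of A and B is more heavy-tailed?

Higher excess kurtosis ⇒ heavier tails relative to the normal distribution.
0.26 vs 2.98: the larger is 2.98, so B has heavier tails.

B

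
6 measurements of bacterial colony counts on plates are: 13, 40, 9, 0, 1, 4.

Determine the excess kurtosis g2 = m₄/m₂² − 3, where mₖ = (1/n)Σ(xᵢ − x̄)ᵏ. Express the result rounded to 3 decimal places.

x̄ = 11.1667
Σ(xᵢ − x̄)² = 1118.8333 ⇒ m₂ = 186.47222
Σ(xᵢ − x̄)⁴ = 720064.8194 ⇒ m₄ = 120010.80324
m₂² = 34771.88966
g2 = m₄/m₂² − 3 = 3.45137 − 3 ≈ 0.451

0.451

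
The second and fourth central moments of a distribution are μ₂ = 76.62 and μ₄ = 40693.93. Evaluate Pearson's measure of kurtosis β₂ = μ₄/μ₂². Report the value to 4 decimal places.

6.9318

μ₂² = 76.62² = 5870.62440
μ₄/μ₂² = 40693.93 / 5870.62440 = 6.93179
β₂ ≈ 6.9318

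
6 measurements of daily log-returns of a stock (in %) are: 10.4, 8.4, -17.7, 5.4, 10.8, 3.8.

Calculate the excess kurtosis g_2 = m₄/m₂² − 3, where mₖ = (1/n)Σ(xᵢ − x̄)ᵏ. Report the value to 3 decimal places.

x̄ = 3.5167
Σ(xᵢ − x̄)² = 578.0483 ⇒ m₂ = 96.34139
Σ(xᵢ − x̄)⁴ = 208272.4046 ⇒ m₄ = 34712.06744
m₂² = 9281.66321
g_2 = m₄/m₂² − 3 = 3.73985 − 3 ≈ 0.740

0.740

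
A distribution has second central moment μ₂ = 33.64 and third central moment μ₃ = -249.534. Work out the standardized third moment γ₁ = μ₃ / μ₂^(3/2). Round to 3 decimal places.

-1.279

σ = √μ₂ = √33.64 = 5.80000
σ³ = μ₂^(3/2) = 195.11200
γ₁ = μ₃/σ³ = -249.534 / 195.11200 ≈ -1.279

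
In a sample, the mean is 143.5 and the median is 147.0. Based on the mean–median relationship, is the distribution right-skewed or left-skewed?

left-skewed

mean − median = 143.5 − 147.0 = -3.5
mean < median ⇒ the longer tail is on the left ⇒ left-skewed (negatively skewed).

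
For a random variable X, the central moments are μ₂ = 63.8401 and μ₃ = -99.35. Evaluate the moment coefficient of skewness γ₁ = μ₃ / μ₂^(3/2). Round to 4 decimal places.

σ = √μ₂ = √63.8401 = 7.99000
σ³ = μ₂^(3/2) = 510.08240
γ₁ = μ₃/σ³ = -99.35 / 510.08240 ≈ -0.1948

-0.1948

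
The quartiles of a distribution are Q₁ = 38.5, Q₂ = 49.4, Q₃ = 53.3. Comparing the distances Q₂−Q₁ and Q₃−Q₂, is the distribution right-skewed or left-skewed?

Q₂ − Q₁ = 10.9;  Q₃ − Q₂ = 3.9
Q₂ − Q₁ > Q₃ − Q₂ ⇒ the lower half is more spread out ⇒ left-skewed.

left-skewed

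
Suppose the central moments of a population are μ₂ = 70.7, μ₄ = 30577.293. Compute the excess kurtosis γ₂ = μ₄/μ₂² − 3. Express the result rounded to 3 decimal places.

3.117

μ₂² = 70.7² = 4998.49000
μ₄/μ₂² = 30577.293 / 4998.49000 = 6.11731
γ₂ = 6.11731 − 3 ≈ 3.117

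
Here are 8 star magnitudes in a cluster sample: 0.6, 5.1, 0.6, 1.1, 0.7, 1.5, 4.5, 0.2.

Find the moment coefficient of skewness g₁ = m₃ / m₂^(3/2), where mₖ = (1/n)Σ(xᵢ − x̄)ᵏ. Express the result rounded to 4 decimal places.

1.0450

x̄ = (0.6 + 5.1 + 0.6 + 1.1 + 0.7 + 1.5 + 4.5 + 0.2) / 8 = 1.7875
deviations (xᵢ − x̄): -1.1875, 3.3125, -1.1875, -0.6875, -1.0875, -0.2875, 2.7125, -1.5875
Σ(xᵢ − x̄)² = 25.4088 ⇒ m₂ = 25.4088/8 = 3.17609
Σ(xᵢ − x̄)³ = 47.3198 ⇒ m₃ = 47.3198/8 = 5.91498
m₂^(3/2) = 3.17609^(1.5) = 5.66031
g₁ = m₃ / m₂^(3/2) = 5.91498 / 5.66031 ≈ 1.0450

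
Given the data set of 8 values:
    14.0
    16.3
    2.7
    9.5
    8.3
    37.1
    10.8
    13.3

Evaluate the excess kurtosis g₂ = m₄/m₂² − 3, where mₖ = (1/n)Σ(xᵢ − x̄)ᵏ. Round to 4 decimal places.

x̄ = 14.0000
Σ(xᵢ − x̄)² = 730.0600 ⇒ m₂ = 91.25750
Σ(xᵢ − x̄)⁴ = 302643.1126 ⇒ m₄ = 37830.38908
m₂² = 8327.93131
g₂ = m₄/m₂² − 3 = 4.54259 − 3 ≈ 1.5426

1.5426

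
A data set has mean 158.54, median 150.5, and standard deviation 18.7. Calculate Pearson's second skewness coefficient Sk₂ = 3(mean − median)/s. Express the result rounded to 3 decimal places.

Sk₂ = 3(158.54 − 150.5) / 18.7 = 3 × 8.0400 / 18.7
    = 24.1200 / 18.7 ≈ 1.290

1.290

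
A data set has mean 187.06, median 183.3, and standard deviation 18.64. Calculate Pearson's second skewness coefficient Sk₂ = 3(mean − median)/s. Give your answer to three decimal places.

0.605

Sk₂ = 3(187.06 − 183.3) / 18.64 = 3 × 3.7600 / 18.64
    = 11.2800 / 18.64 ≈ 0.605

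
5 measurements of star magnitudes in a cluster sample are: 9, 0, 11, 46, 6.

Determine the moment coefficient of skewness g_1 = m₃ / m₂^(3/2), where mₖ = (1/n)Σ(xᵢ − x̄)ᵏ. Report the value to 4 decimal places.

x̄ = (9 + 0 + 11 + 46 + 6) / 5 = 14.4000
deviations (xᵢ − x̄): -5.4000, -14.4000, -3.4000, 31.6000, -8.4000
Σ(xᵢ − x̄)² = 1317.2000 ⇒ m₂ = 1317.2000/5 = 263.44000
Σ(xᵢ − x̄)³ = 27779.0400 ⇒ m₃ = 27779.0400/5 = 5555.80800
m₂^(3/2) = 263.44000^(1.5) = 4275.85113
g_1 = m₃ / m₂^(3/2) = 5555.80800 / 4275.85113 ≈ 1.2993

1.2993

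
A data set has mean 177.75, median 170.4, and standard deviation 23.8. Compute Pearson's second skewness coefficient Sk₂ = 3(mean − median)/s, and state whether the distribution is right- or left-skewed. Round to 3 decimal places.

Sk₂ = 3(177.75 − 170.4) / 23.8 = 3 × 7.3500 / 23.8
    = 22.0500 / 23.8 ≈ 0.926
Sk₂ > 0 ⇒ mean > median ⇒ right-skewed (positive skew).

0.926, right-skewed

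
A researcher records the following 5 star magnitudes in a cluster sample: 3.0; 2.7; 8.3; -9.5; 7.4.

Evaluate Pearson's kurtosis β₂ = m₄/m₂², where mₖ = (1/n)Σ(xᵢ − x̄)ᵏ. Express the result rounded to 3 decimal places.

x̄ = 2.3800
Σ(xᵢ − x̄)² = 201.8680 ⇒ m₂ = 40.37360
Σ(xᵢ − x̄)⁴ = 21782.3874 ⇒ m₄ = 4356.47749
m₂² = 1630.02758
β₂ = m₄/m₂² = 4356.47749 / 1630.02758 ≈ 2.673

2.673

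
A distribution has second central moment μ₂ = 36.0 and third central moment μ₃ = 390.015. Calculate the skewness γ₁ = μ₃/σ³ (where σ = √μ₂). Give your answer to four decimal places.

1.8056

σ = √μ₂ = √36.0 = 6.00000
σ³ = μ₂^(3/2) = 216.00000
γ₁ = μ₃/σ³ = 390.015 / 216.00000 ≈ 1.8056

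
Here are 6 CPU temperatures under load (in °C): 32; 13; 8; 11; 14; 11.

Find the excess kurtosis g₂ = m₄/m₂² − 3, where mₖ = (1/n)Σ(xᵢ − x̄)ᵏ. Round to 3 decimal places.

x̄ = 14.8333
Σ(xᵢ − x̄)² = 374.8333 ⇒ m₂ = 62.47222
Σ(xᵢ − x̄)⁴ = 89468.8194 ⇒ m₄ = 14911.46991
m₂² = 3902.77855
g₂ = m₄/m₂² − 3 = 3.82073 − 3 ≈ 0.821

0.821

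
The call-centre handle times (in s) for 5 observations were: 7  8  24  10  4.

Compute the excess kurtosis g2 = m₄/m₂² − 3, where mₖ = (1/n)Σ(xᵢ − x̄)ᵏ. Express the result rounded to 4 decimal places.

x̄ = 10.6000
Σ(xᵢ − x̄)² = 243.2000 ⇒ m₂ = 48.64000
Σ(xᵢ − x̄)⁴ = 34353.0560 ⇒ m₄ = 6870.61120
m₂² = 2365.84960
g2 = m₄/m₂² − 3 = 2.90408 − 3 ≈ -0.0959

-0.0959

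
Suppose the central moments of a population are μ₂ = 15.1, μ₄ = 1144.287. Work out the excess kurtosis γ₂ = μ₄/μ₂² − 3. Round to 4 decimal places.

2.0186

μ₂² = 15.1² = 228.01000
μ₄/μ₂² = 1144.287 / 228.01000 = 5.01858
γ₂ = 5.01858 − 3 ≈ 2.0186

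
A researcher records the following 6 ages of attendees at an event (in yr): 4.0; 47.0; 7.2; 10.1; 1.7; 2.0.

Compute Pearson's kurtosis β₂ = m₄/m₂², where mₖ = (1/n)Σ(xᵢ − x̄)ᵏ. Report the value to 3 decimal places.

x̄ = 12.0000
Σ(xᵢ − x̄)² = 1521.7400 ⇒ m₂ = 253.62333
Σ(xᵢ − x̄)⁴ = 1526519.9618 ⇒ m₄ = 254419.99363
m₂² = 64324.79521
β₂ = m₄/m₂² = 254419.99363 / 64324.79521 ≈ 3.955

3.955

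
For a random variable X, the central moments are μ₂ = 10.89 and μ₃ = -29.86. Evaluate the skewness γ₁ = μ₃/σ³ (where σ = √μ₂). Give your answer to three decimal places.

-0.831

σ = √μ₂ = √10.89 = 3.30000
σ³ = μ₂^(3/2) = 35.93700
γ₁ = μ₃/σ³ = -29.86 / 35.93700 ≈ -0.831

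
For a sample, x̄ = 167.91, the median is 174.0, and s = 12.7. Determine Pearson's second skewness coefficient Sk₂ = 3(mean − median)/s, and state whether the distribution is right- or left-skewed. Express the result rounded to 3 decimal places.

Sk₂ = 3(167.91 − 174.0) / 12.7 = 3 × -6.0900 / 12.7
    = -18.2700 / 12.7 ≈ -1.439
Sk₂ < 0 ⇒ mean < median ⇒ left-skewed (negative skew).

-1.439, left-skewed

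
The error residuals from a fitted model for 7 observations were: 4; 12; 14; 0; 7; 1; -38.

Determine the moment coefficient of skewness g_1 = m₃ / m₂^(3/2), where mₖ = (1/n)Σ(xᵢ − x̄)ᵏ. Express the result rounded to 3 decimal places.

-1.662

x̄ = (4 + 12 + 14 + 0 + 7 + 1 - 38) / 7 = 0.0000
deviations (xᵢ − x̄): 4.0000, 12.0000, 14.0000, 0.0000, 7.0000, 1.0000, -38.0000
Σ(xᵢ − x̄)² = 1850.0000 ⇒ m₂ = 1850.0000/7 = 264.28571
Σ(xᵢ − x̄)³ = -49992.0000 ⇒ m₃ = -49992.0000/7 = -7141.71429
m₂^(3/2) = 264.28571^(1.5) = 4296.45762
g_1 = m₃ / m₂^(3/2) = -7141.71429 / 4296.45762 ≈ -1.662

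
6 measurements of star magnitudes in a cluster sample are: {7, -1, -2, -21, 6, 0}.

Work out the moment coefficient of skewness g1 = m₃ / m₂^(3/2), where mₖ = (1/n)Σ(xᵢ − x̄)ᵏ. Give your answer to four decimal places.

-1.2442

x̄ = (7 - 1 - 2 - 21 + 6 + 0) / 6 = -1.8333
deviations (xᵢ − x̄): 8.8333, 0.8333, -0.1667, -19.1667, 7.8333, 1.8333
Σ(xᵢ − x̄)² = 510.8333 ⇒ m₂ = 510.8333/6 = 85.13889
Σ(xᵢ − x̄)³ = -5864.4444 ⇒ m₃ = -5864.4444/6 = -977.40741
m₂^(3/2) = 85.13889^(1.5) = 785.58280
g1 = m₃ / m₂^(3/2) = -977.40741 / 785.58280 ≈ -1.2442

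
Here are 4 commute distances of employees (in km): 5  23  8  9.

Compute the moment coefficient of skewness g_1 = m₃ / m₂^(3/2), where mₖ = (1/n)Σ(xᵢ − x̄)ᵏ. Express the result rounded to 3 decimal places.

x̄ = (5 + 23 + 8 + 9) / 4 = 11.2500
deviations (xᵢ − x̄): -6.2500, 11.7500, -3.2500, -2.2500
Σ(xᵢ − x̄)² = 192.7500 ⇒ m₂ = 192.7500/4 = 48.18750
Σ(xᵢ − x̄)³ = 1332.3750 ⇒ m₃ = 1332.3750/4 = 333.09375
m₂^(3/2) = 48.18750^(1.5) = 334.50421
g_1 = m₃ / m₂^(3/2) = 333.09375 / 334.50421 ≈ 0.996

0.996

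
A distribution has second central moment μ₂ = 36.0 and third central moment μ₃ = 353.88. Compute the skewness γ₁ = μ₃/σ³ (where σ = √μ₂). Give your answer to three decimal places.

1.638

σ = √μ₂ = √36.0 = 6.00000
σ³ = μ₂^(3/2) = 216.00000
γ₁ = μ₃/σ³ = 353.88 / 216.00000 ≈ 1.638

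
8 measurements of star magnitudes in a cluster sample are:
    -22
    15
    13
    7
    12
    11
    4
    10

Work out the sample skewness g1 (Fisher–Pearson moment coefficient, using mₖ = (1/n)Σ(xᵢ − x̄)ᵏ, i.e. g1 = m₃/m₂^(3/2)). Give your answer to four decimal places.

x̄ = (-22 + 15 + 13 + 7 + 12 + 11 + 4 + 10) / 8 = 6.2500
deviations (xᵢ − x̄): -28.2500, 8.7500, 6.7500, 0.7500, 5.7500, 4.7500, -2.2500, 3.7500
Σ(xᵢ − x̄)² = 995.5000 ⇒ m₂ = 995.5000/8 = 124.43750
Σ(xᵢ − x̄)³ = -21228.7500 ⇒ m₃ = -21228.7500/8 = -2653.59375
m₂^(3/2) = 124.43750^(1.5) = 1388.11969
g1 = m₃ / m₂^(3/2) = -2653.59375 / 1388.11969 ≈ -1.9116

-1.9116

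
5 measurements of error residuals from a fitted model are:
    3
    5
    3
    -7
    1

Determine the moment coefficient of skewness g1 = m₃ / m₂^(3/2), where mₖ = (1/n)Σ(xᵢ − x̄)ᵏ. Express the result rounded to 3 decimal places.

-1.170

x̄ = (3 + 5 + 3 - 7 + 1) / 5 = 1.0000
deviations (xᵢ − x̄): 2.0000, 4.0000, 2.0000, -8.0000, 0.0000
Σ(xᵢ − x̄)² = 88.0000 ⇒ m₂ = 88.0000/5 = 17.60000
Σ(xᵢ − x̄)³ = -432.0000 ⇒ m₃ = -432.0000/5 = -86.40000
m₂^(3/2) = 17.60000^(1.5) = 73.83614
g1 = m₃ / m₂^(3/2) = -86.40000 / 73.83614 ≈ -1.170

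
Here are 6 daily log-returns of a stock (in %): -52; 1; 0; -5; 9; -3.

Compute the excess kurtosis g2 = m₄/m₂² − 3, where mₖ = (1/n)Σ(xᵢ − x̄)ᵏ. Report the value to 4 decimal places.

x̄ = -8.3333
Σ(xᵢ − x̄)² = 2403.3333 ⇒ m₂ = 400.55556
Σ(xᵢ − x̄)⁴ = 3739411.7778 ⇒ m₄ = 623235.29630
m₂² = 160444.75309
g2 = m₄/m₂² − 3 = 3.88442 − 3 ≈ 0.8844

0.8844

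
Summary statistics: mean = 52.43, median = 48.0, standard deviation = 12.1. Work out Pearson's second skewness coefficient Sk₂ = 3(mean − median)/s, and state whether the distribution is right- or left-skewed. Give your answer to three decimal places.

Sk₂ = 3(52.43 − 48.0) / 12.1 = 3 × 4.4300 / 12.1
    = 13.2900 / 12.1 ≈ 1.098
Sk₂ > 0 ⇒ mean > median ⇒ right-skewed (positive skew).

1.098, right-skewed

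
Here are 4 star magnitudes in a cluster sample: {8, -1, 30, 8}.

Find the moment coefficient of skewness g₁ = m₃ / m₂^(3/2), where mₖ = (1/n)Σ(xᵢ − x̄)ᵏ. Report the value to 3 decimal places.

x̄ = (8 - 1 + 30 + 8) / 4 = 11.2500
deviations (xᵢ − x̄): -3.2500, -12.2500, 18.7500, -3.2500
Σ(xᵢ − x̄)² = 522.7500 ⇒ m₂ = 522.7500/4 = 130.68750
Σ(xᵢ − x̄)³ = 4684.8750 ⇒ m₃ = 4684.8750/4 = 1171.21875
m₂^(3/2) = 130.68750^(1.5) = 1494.00164
g₁ = m₃ / m₂^(3/2) = 1171.21875 / 1494.00164 ≈ 0.784

0.784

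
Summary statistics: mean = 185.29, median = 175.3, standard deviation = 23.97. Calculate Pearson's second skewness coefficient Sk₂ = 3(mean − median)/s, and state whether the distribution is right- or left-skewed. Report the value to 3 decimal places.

Sk₂ = 3(185.29 − 175.3) / 23.97 = 3 × 9.9900 / 23.97
    = 29.9700 / 23.97 ≈ 1.250
Sk₂ > 0 ⇒ mean > median ⇒ right-skewed (positive skew).

1.250, right-skewed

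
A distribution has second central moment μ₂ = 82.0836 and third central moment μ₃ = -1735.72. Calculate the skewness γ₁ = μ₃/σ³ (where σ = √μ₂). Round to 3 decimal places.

σ = √μ₂ = √82.0836 = 9.06000
σ³ = μ₂^(3/2) = 743.67742
γ₁ = μ₃/σ³ = -1735.72 / 743.67742 ≈ -2.334

-2.334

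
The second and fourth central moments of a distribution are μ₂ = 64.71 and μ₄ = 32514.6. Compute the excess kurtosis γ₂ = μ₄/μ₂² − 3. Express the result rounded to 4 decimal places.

μ₂² = 64.71² = 4187.38410
μ₄/μ₂² = 32514.6 / 4187.38410 = 7.76490
γ₂ = 7.76490 − 3 ≈ 4.7649

4.7649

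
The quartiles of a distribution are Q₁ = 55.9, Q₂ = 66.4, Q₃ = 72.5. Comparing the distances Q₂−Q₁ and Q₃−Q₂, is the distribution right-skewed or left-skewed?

left-skewed

Q₂ − Q₁ = 10.5;  Q₃ − Q₂ = 6.1
Q₂ − Q₁ > Q₃ − Q₂ ⇒ the lower half is more spread out ⇒ left-skewed.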